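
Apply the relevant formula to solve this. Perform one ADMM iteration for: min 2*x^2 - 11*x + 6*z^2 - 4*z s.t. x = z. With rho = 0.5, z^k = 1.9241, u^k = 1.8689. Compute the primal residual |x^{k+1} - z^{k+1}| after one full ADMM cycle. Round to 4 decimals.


ADMM iteration with rho = 0.5, z^k = 1.9241, u^k = 1.8689
Step 1: x-update.
Minimize 2*x^2 - 11*x + (0.5/2)*(x - 1.9241 + 1.8689)^2
FOC: (2*2 + 0.5)*x = 11 + 0.5*(1.9241 - 1.8689)
x^{k+1} = 2.4506
Step 2: z-update.
Minimize 6*z^2 - 4*z + (0.5/2)*(2.4506 - z + 1.8689)^2
FOC: (2*6 + 0.5)*z = 4 + 0.5*(2.4506 + 1.8689)
z^{k+1} = 0.4928
Step 3: u-update.
u^{k+1} = 1.8689 + 2.4506 - 0.4928 = 3.8267
Step 4: Primal residual = |2.4506 - 0.4928| = 1.9578


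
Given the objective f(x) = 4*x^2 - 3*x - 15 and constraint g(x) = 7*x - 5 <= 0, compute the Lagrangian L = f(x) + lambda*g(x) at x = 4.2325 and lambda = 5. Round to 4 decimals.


Step 1: Evaluate f(x).
f(4.2325) = 4*4.2325^2 - 3*4.2325 - 15 = 43.9587
Step 2: Evaluate g(x).
g(4.2325) = 7*4.2325 - 5 = 24.6275
Step 3: Compute Lagrangian.
L = 43.9587 + 5*24.6275 = 167.0962


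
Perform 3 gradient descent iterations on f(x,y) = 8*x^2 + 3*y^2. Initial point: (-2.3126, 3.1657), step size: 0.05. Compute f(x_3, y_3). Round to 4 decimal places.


Gradient descent on f(x,y) = 8*x^2 + 3*y^2.
Starting point: (-2.3126, 3.1657), alpha = 0.05
Step 1: grad_x = 2*8*-2.3126 = -37.0016, grad_y = 2*3*3.1657 = 18.9942
  x_1 = -2.3126 - 0.05*-37.0016 = -0.4625
  y_1 = 3.1657 - 0.05*18.9942 = 2.216
Step 2: grad_x = 2*8*-0.4625 = -7.4003, grad_y = 2*3*2.216 = 13.2959
  x_2 = -0.4625 - 0.05*-7.4003 = -0.0925
  y_2 = 2.216 - 0.05*13.2959 = 1.5512
Step 3: grad_x = 2*8*-0.0925 = -1.4801, grad_y = 2*3*1.5512 = 9.3072
  x_3 = -0.0925 - 0.05*-1.4801 = -0.0185
  y_3 = 1.5512 - 0.05*9.3072 = 1.0858
f(-0.0185, 1.0858) = 8*(-0.0185)^2 + 3*1.0858^2 = 3.5399


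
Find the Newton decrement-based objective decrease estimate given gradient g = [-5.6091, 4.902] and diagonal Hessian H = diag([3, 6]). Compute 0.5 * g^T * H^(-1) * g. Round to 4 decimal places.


Step 1: H is diagonal, so H^(-1) * g = [-1.8697, 0.817].
Step 2: g^T H^(-1) g = sum_i g_i^2 / H_ii
  = (-5.6091)^2/3 + (4.902)^2/6
  = 10.4873 + 4.0049 = 14.4923
Step 3: Objective decrease = 0.5 * g^T H^(-1) g = 7.2461


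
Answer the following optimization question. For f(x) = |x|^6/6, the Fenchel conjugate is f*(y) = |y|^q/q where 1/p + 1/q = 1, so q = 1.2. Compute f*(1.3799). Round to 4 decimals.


The conjugate exponent q satisfies 1/p + 1/q = 1.
p = 6, so q = 6/(6 - 1) = 1.2
|y|^q = 1.3799^1.2 = 1.4717
f*(1.3799) = 1.4717 / 1.2 = 1.2264


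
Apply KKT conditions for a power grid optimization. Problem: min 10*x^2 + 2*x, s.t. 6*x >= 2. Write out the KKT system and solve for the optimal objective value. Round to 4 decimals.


Step 1: Try lambda = 0 (constraint inactive).
x_unc = -2/(2*10) = -0.1
Check: 6*-0.1 = -0.6 < 2 -- violated!
Step 2: Constraint must be active: 6*x = 2
x* = 2/6 = 1/3 = 0.3333 (rounded; the exact value 1/3 is used below)
lambda = (2*10*(1/3) + 2)/6 = 1.4444
Step 3: Compute optimal value.
f(x*) = 10*(1/3)^2 + 2*(1/3) = 1.7778


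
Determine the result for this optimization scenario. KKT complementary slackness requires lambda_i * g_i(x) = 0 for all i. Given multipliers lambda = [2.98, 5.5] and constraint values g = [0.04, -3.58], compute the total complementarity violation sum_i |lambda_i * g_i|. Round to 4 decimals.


KKT complementary slackness check:
lambda_1 * g_1 = 2.98 * 0.04 = 0.1192
lambda_2 * g_2 = 5.5 * -3.58 = -19.69
Total violation = 0.1192 + 19.69 = 19.8092


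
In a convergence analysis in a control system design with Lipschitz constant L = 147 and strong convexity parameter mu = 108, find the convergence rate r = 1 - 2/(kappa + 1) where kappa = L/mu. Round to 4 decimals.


Step 1: Compute the condition number.
kappa = L/mu = 147/108 = 1.3611
Step 2: Compute the convergence rate.
r = 1 - 2/(kappa + 1) = 1 - 2*mu/(L + mu) = (L - mu)/(L + mu) = 39/255 = 0.1529


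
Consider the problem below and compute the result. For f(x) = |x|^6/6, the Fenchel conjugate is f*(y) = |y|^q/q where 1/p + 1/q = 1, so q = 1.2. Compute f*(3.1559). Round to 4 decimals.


The conjugate exponent q satisfies 1/p + 1/q = 1.
p = 6, so q = 6/(6 - 1) = 1.2
|y|^q = 3.1559^1.2 = 3.9714
f*(3.1559) = 3.9714 / 1.2 = 3.3095


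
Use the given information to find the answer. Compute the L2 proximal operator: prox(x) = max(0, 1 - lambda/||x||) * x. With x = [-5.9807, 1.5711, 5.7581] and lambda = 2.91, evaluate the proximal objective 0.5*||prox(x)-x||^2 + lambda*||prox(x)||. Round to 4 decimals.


Step 1: Compute ||x||.
||x|| = 8.4494
Step 2: Compute scaling factor.
scale = max(0, 1 - 2.91/8.4494) = 0.6556
Step 3: prox(x) = [-3.9209, 1.03, 3.775]
||prox(x)|| = 5.5394
Step 4: Proximal objective.
0.5*||prox-x||^2 = 4.2341
lambda*||prox|| = 16.1197
Total = 20.3538


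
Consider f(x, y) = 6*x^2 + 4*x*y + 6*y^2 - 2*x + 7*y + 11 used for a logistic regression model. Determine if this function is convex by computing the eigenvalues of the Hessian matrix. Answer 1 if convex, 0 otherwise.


The Hessian of f(x,y) = 6*x^2 + 4*x*y + 6*y^2 - 2*x + 7*y + 11 is:
H = [[12, 4], [4, 12]]
Trace = 12 + 12 = 24
Determinant = 12*12 - (4)^2 = 128
Discriminant = (24)^2 - 4*128 = 64.0
Eigenvalues: lambda_1 = 8.0, lambda_2 = 16.0
The function is convex.

1


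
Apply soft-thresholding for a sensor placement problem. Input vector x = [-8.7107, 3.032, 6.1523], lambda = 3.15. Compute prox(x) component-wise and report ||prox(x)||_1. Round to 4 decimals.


Soft-thresholding with lambda = 3.15:
prox(-8.7107) = sign(-8.7107)*max(|-8.7107| - 3.15, 0) = -5.5607
prox(3.032) = sign(3.032)*max(|3.032| - 3.15, 0) = 0.0
prox(6.1523) = sign(6.1523)*max(|6.1523| - 3.15, 0) = 3.0023
prox(x) = [-5.5607, 0.0, 3.0023]
||prox(x)||_1 = 5.5607 + 0.0 + 3.0023 = 8.563


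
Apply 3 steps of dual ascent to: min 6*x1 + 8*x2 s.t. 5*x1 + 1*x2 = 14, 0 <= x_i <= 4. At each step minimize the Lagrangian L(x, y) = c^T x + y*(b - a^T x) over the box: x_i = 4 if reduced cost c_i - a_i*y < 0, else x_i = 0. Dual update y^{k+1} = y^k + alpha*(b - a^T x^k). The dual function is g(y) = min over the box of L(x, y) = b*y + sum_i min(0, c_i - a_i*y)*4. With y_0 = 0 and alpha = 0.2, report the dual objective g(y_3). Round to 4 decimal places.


Dual ascent for LP: min 6*x1 + 8*x2, 5*x1 + 1*x2 = 14, 0 <= x_i <= 4
Step 1: y^k = 0.0, reduced costs: (6.0, 8.0)
  x^k = (0.0, 0.0), subgradient = b - a^T x = 14.0
  y^{k+1} = 0.0 + 0.2*14.0 = 2.8
Step 2: y^k = 2.8, reduced costs: (-8.0, 5.2)
  x^k = (4.0, 0.0), subgradient = b - a^T x = -6.0
  y^{k+1} = 2.8 + 0.2*-6.0 = 1.6
Step 3: y^k = 1.6, reduced costs: (-2.0, 6.4)
  x^k = (4.0, 0.0), subgradient = b - a^T x = -6.0
  y^{k+1} = 1.6 + 0.2*-6.0 = 0.4
Dual objective at y_3 = 0.4: reduced costs (4.0, 7.6), box minimizer x = (0.0, 0.0)
g(y_3) = b*y + (c1 - a1*y)*x1 + (c2 - a2*y)*x2 = 14*0.4 + 4.0*0.0 + 7.6*0.0 = 5.6 + 0.0 + 0.0 = 5.6


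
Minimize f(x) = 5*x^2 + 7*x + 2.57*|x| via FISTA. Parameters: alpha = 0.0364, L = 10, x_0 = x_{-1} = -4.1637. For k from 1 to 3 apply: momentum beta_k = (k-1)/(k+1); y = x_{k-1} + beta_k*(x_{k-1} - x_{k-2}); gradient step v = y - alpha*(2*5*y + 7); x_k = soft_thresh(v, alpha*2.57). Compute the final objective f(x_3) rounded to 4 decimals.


FISTA on f(x) = 5*x^2 + 7*x + 2.57*|x|
L = 10, alpha = 0.0364
Iteration 1: beta = 0.0, y = -4.1637 + 0.0*(-4.1637 + 4.1637) = -4.1637
  grad(y) = -34.637, v = y - alpha*grad = -2.9029
  prox(v) = soft_thresh(-2.9029, 0.0935) = -2.8094
Iteration 2: beta = 0.3333, y = -2.8094 + 0.3333*(-2.8094 + 4.1637) = -2.3579
  grad(y) = -16.5792, v = y - alpha*grad = -1.7544
  prox(v) = soft_thresh(-1.7544, 0.0935) = -1.6609
Iteration 3: beta = 0.5, y = -1.6609 + 0.5*(-1.6609 + 2.8094) = -1.0867
  grad(y) = -3.8665, v = y - alpha*grad = -0.9459
  prox(v) = soft_thresh(-0.9459, 0.0935) = -0.8524
f(x_3) = 5*(-0.8524)^2 + 7*(-0.8524) + 2.57*|-0.8524| = -0.1434


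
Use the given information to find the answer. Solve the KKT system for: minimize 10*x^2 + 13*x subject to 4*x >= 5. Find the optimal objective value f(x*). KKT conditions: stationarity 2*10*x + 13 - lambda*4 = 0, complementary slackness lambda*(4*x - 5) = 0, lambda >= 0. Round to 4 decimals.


Step 1: Try lambda = 0 (constraint inactive).
x_unc = -13/(2*10) = -0.65
Check: 4*-0.65 = -2.6 < 5 -- violated!
Step 2: Constraint must be active: 4*x = 5
x* = 5/4 = 1.25
lambda = (2*10*1.25 + 13)/4 = 9.5
Step 3: Compute optimal value.
f(x*) = 10*1.25^2 + 13*1.25 = 31.875


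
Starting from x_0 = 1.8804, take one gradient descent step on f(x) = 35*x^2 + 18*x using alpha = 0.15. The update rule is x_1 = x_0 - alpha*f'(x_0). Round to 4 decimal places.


We compute the gradient at x_0 and apply the update.
f'(x) = 70*x + 18
f'(1.8804) = 70*1.8804 + 18 = 149.628
x_1 = 1.8804 - 0.15*149.628 = -20.5638


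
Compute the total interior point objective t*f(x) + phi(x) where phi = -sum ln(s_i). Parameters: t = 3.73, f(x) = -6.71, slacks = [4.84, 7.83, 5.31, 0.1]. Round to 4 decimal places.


Step 1: Compute log-barrier.
ln values: [1.5769, 2.058, 1.6696, -2.3026]
phi = -(1.5769 + 2.058 + 1.6696 - 2.3026) = -3.0019
Step 2: Compute augmented objective.
t*f(x) = 3.73*-6.71 = -25.0283
Total = -25.0283 - 3.0019 = -28.0302


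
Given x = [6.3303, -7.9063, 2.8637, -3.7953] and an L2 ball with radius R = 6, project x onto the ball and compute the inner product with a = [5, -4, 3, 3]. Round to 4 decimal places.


Step 1: Compute ||x|| (intermediates to 6 decimals).
||x|| = sqrt(6.3303^2 + (-7.9063)^2 + 2.8637^2 + (-3.7953)^2) = 11.188716
Step 2: Project.
Since ||x|| > R, scale = R/||x|| = 6/11.188716 = 0.536255, proj(x) = scale * x
proj(x) = [3.394655, -4.239793, 1.535673, -2.035249]
Step 3: Dot product.
a^T * proj(x) = 5*3.394655 - 4*(-4.239793) + 3*1.535673 + 3*(-2.035249) = 32.4337


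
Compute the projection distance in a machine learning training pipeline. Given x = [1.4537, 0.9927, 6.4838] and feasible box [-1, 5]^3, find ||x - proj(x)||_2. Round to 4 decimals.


Project each component onto [-1, 5].
clip(1.4537) = 1.4537, clip(0.9927) = 0.9927, clip(6.4838) = 5.0
Projection = [1.4537, 0.9927, 5.0]
Squared diffs: [0.0, 0.0, 2.2017]
Distance = sqrt(2.2017) = 1.4838


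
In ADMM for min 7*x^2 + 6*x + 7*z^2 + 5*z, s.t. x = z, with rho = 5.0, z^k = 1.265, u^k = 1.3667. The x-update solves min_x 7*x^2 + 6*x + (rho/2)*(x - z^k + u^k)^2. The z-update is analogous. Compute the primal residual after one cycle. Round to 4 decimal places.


ADMM iteration with rho = 5.0, z^k = 1.265, u^k = 1.3667
Step 1: x-update.
Minimize 7*x^2 + 6*x + (5.0/2)*(x - 1.265 + 1.3667)^2
FOC: (2*7 + 5.0)*x = -6 + 5.0*(1.265 - 1.3667)
x^{k+1} = -0.3426
Step 2: z-update.
Minimize 7*z^2 + 5*z + (5.0/2)*(-0.3426 - z + 1.3667)^2
FOC: (2*7 + 5.0)*z = -5 + 5.0*(-0.3426 + 1.3667)
z^{k+1} = 0.0064
Step 3: u-update.
u^{k+1} = 1.3667 - 0.3426 - 0.0064 = 1.0178
Step 4: Primal residual = |-0.3426 - 0.0064| = 0.3489


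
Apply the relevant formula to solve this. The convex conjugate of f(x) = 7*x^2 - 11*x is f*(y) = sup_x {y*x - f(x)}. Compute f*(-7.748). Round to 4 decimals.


f*(y) = sup_x {y*x - a*x^2 - b*x} = sup_x {(y-b)*x - a*x^2}
FOC: (y - b) - 2a*x = 0 => x* = (y - b)/(2a)
x* = (-7.748 + 11)/(2*7) = 0.2323
f*(-7.748) = (y-b)^2/(4a) = (-7.748 + 11)^2/(4*7)
= 10.5755/28 = 0.3777


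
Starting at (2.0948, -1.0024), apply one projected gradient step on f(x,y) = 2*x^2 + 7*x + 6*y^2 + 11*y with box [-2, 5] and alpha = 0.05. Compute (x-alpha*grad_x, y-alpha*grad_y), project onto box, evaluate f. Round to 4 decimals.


Step 1: Compute gradient at (2.0948, -1.0024).
grad_x = 2*2*2.0948 + 7 = 15.3792
grad_y = 2*6*-1.0024 + 11 = -1.0288
Step 2: Gradient step.
x_raw = 2.0948 - 0.05*15.3792 = 1.3258
y_raw = -1.0024 - 0.05*-1.0288 = -0.951
Step 3: Project onto [-2, 5].
x_proj = clip(1.3258) = 1.3258
y_proj = clip(-0.951) = -0.951
Step 4: Evaluate f.
f(1.3258, -0.951) = 7.762


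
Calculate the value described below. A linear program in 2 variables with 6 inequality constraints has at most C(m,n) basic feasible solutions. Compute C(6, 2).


Each vertex corresponds to some choice of n active constraints out of m, so the number of vertices is at most C(m, n) = m! / (n!(m-n)!).
m = 6, n = 2
Numerator: 6 * 5
Denominator: 2! = 2
C(6, 2) = 15


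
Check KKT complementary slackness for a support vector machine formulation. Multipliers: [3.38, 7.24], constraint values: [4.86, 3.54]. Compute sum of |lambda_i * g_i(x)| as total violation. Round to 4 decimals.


KKT complementary slackness check:
lambda_1 * g_1 = 3.38 * 4.86 = 16.4268
lambda_2 * g_2 = 7.24 * 3.54 = 25.6296
Total violation = 16.4268 + 25.6296 = 42.0564


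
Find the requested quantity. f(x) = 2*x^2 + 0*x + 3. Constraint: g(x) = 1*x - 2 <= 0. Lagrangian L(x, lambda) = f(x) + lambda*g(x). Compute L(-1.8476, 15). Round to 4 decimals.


Step 1: Evaluate f(x).
f(-1.8476) = 2*(-1.8476)^2 + 0*(-1.8476) + 3 = 9.8273
Step 2: Evaluate g(x).
g(-1.8476) = 1*-1.8476 - 2 = -3.8476
Step 3: Compute Lagrangian.
L = 9.8273 + 15*-3.8476 = -47.8867


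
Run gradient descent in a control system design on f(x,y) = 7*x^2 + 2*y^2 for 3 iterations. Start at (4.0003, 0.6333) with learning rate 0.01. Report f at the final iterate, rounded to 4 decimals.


Gradient descent on f(x,y) = 7*x^2 + 2*y^2.
Starting point: (4.0003, 0.6333), alpha = 0.01
Step 1: grad_x = 2*7*4.0003 = 56.0042, grad_y = 2*2*0.6333 = 2.5332
  x_1 = 4.0003 - 0.01*56.0042 = 3.4403
  y_1 = 0.6333 - 0.01*2.5332 = 0.608
Step 2: grad_x = 2*7*3.4403 = 48.1636, grad_y = 2*2*0.608 = 2.4319
  x_2 = 3.4403 - 0.01*48.1636 = 2.9586
  y_2 = 0.608 - 0.01*2.4319 = 0.5836
Step 3: grad_x = 2*7*2.9586 = 41.4207, grad_y = 2*2*0.5836 = 2.3346
  x_3 = 2.9586 - 0.01*41.4207 = 2.5444
  y_3 = 0.5836 - 0.01*2.3346 = 0.5603
f(2.5444, 0.5603) = 7*2.5444^2 + 2*0.5603^2 = 45.9462


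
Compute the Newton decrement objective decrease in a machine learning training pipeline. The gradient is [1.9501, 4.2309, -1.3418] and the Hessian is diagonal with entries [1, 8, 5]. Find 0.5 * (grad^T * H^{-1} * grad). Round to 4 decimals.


Step 1: H is diagonal, so H^(-1) * g = [1.9501, 0.5289, -0.2684].
Step 2: g^T H^(-1) g = sum_i g_i^2 / H_ii
  = (1.9501)^2/1 + (4.2309)^2/8 + (-1.3418)^2/5
  = 3.8029 + 2.2376 + 0.3601 = 6.4005
Step 3: Objective decrease = 0.5 * g^T H^(-1) g = 3.2003


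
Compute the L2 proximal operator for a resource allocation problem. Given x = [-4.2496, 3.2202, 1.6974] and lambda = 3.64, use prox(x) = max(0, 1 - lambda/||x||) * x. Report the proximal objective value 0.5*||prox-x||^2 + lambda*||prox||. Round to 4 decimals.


Step 1: Compute ||x||.
||x|| = 5.5955
Step 2: Compute scaling factor.
scale = max(0, 1 - 3.64/5.5955) = 0.3495
Step 3: prox(x) = [-1.4852, 1.1254, 0.5932]
||prox(x)|| = 1.9555
Step 4: Proximal objective.
0.5*||prox-x||^2 = 6.6248
lambda*||prox|| = 7.118
Total = 13.7429


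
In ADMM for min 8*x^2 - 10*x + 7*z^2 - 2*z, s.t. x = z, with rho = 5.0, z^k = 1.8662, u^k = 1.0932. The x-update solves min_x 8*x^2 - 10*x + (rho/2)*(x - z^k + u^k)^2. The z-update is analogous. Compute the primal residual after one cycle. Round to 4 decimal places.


ADMM iteration with rho = 5.0, z^k = 1.8662, u^k = 1.0932
Step 1: x-update.
Minimize 8*x^2 - 10*x + (5.0/2)*(x - 1.8662 + 1.0932)^2
FOC: (2*8 + 5.0)*x = 10 + 5.0*(1.8662 - 1.0932)
x^{k+1} = 0.6602
Step 2: z-update.
Minimize 7*z^2 - 2*z + (5.0/2)*(0.6602 - z + 1.0932)^2
FOC: (2*7 + 5.0)*z = 2 + 5.0*(0.6602 + 1.0932)
z^{k+1} = 0.5667
Step 3: u-update.
u^{k+1} = 1.0932 + 0.6602 - 0.5667 = 1.1867
Step 4: Primal residual = |0.6602 - 0.5667| = 0.0935


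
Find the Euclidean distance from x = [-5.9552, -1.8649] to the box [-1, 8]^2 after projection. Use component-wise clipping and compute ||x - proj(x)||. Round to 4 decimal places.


Project each component onto [-1, 8].
clip(-5.9552) = -1.0, clip(-1.8649) = -1.0
Projection = [-1.0, -1.0]
Squared diffs: [24.554, 0.7481]
Distance = sqrt(25.3021) = 5.0301


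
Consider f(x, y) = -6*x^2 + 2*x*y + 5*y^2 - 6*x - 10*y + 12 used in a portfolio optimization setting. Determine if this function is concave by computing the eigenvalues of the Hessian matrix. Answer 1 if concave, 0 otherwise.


The Hessian of f(x,y) = -6*x^2 + 2*x*y + 5*y^2 - 6*x - 10*y + 12 is:
H = [[-12, 2], [2, 10]]
Trace = -12 + 10 = -2
Determinant = -12*10 - (2)^2 = -124
Discriminant = (-2)^2 - 4*-124 = 500.0
Eigenvalues: lambda_1 = -12.1803, lambda_2 = 10.1803
The function is not concave.

0


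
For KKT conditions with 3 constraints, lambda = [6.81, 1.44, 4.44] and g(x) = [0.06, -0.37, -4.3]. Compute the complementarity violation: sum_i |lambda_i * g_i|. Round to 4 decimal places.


KKT complementary slackness check:
lambda_1 * g_1 = 6.81 * 0.06 = 0.4086
lambda_2 * g_2 = 1.44 * -0.37 = -0.5328
lambda_3 * g_3 = 4.44 * -4.3 = -19.092
Total violation = 0.4086 + 0.5328 + 19.092 = 20.0334


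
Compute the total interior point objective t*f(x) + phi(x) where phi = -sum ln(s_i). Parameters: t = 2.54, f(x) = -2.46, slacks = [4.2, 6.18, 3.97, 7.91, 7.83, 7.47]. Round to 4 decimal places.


Step 1: Compute log-barrier.
ln values: [1.4351, 1.8213, 1.3788, 2.0681, 2.058, 2.0109]
phi = -(1.4351 + 1.8213 + 1.3788 + 2.0681 + 2.058 + 2.0109) = -10.7722
Step 2: Compute augmented objective.
t*f(x) = 2.54*-2.46 = -6.2484
Total = -6.2484 - 10.7722 = -17.0206


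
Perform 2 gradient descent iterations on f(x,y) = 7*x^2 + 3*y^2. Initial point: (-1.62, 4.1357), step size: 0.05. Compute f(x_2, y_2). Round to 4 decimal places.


Gradient descent on f(x,y) = 7*x^2 + 3*y^2.
Starting point: (-1.62, 4.1357), alpha = 0.05
Step 1: grad_x = 2*7*-1.62 = -22.68, grad_y = 2*3*4.1357 = 24.8142
  x_1 = -1.62 - 0.05*-22.68 = -0.486
  y_1 = 4.1357 - 0.05*24.8142 = 2.895
Step 2: grad_x = 2*7*-0.486 = -6.804, grad_y = 2*3*2.895 = 17.3699
  x_2 = -0.486 - 0.05*-6.804 = -0.1458
  y_2 = 2.895 - 0.05*17.3699 = 2.0265
f(-0.1458, 2.0265) = 7*(-0.1458)^2 + 3*2.0265^2 = 12.4688


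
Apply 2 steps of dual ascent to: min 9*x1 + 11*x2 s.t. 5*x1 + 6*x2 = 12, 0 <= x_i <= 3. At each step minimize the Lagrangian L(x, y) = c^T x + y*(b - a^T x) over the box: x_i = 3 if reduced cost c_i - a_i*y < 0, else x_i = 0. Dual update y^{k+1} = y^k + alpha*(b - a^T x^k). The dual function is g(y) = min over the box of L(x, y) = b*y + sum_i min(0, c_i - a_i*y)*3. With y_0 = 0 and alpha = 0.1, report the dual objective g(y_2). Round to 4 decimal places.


Dual ascent for LP: min 9*x1 + 11*x2, 5*x1 + 6*x2 = 12, 0 <= x_i <= 3
Step 1: y^k = 0.0, reduced costs: (9.0, 11.0)
  x^k = (0.0, 0.0), subgradient = b - a^T x = 12.0
  y^{k+1} = 0.0 + 0.1*12.0 = 1.2
Step 2: y^k = 1.2, reduced costs: (3.0, 3.8)
  x^k = (0.0, 0.0), subgradient = b - a^T x = 12.0
  y^{k+1} = 1.2 + 0.1*12.0 = 2.4
Dual objective at y_2 = 2.4: reduced costs (-3.0, -3.4), box minimizer x = (3.0, 3.0)
g(y_2) = b*y + (c1 - a1*y)*x1 + (c2 - a2*y)*x2 = 12*2.4 + (-3.0)*3.0 + (-3.4)*3.0 = 28.8 - 9.0 - 10.2 = 9.6


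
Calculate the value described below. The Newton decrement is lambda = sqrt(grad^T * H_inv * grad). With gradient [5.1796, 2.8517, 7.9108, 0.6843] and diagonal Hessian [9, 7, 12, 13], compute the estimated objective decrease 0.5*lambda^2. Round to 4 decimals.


Step 1: H is diagonal, so H^(-1) * g = [0.5755, 0.4074, 0.6592, 0.0526].
Step 2: g^T H^(-1) g = sum_i g_i^2 / H_ii
  = (5.1796)^2/9 + (2.8517)^2/7 + (7.9108)^2/12 + (0.6843)^2/13
  = 2.9809 + 1.1617 + 5.2151 + 0.036 = 9.3937
Step 3: Objective decrease = 0.5 * g^T H^(-1) g = 4.6969


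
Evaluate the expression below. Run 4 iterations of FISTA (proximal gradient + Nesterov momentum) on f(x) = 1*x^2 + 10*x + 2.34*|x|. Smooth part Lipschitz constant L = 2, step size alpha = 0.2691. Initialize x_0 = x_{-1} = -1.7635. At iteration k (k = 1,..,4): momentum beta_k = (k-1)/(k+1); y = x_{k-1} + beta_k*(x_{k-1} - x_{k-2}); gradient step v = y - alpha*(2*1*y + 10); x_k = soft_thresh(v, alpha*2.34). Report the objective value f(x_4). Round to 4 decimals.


FISTA on f(x) = 1*x^2 + 10*x + 2.34*|x|
L = 2, alpha = 0.2691
Iteration 1: beta = 0.0, y = -1.7635 + 0.0*(-1.7635 + 1.7635) = -1.7635
  grad(y) = 6.473, v = y - alpha*grad = -3.5054
  prox(v) = soft_thresh(-3.5054, 0.6297) = -2.8757
Iteration 2: beta = 0.3333, y = -2.8757 + 0.3333*(-2.8757 + 1.7635) = -3.2464
  grad(y) = 3.5072, v = y - alpha*grad = -4.1902
  prox(v) = soft_thresh(-4.1902, 0.6297) = -3.5605
Iteration 3: beta = 0.5, y = -3.5605 + 0.5*(-3.5605 + 2.8757) = -3.9029
  grad(y) = 2.1942, v = y - alpha*grad = -4.4934
  prox(v) = soft_thresh(-4.4934, 0.6297) = -3.8637
Iteration 4: beta = 0.6, y = -3.8637 + 0.6*(-3.8637 + 3.5605) = -4.0456
  grad(y) = 1.9089, v = y - alpha*grad = -4.5592
  prox(v) = soft_thresh(-4.5592, 0.6297) = -3.9295
f(x_4) = 1*(-3.9295)^2 + 10*(-3.9295) + 2.34*|-3.9295| = -14.659


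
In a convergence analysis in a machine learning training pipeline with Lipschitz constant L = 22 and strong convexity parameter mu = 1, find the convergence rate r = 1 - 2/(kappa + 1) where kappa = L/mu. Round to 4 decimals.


Step 1: Compute the condition number.
kappa = L/mu = 22/1 = 22.0
Step 2: Compute the convergence rate.
r = 1 - 2/(kappa + 1) = 1 - 2*mu/(L + mu) = (L - mu)/(L + mu) = 21/23 = 0.913


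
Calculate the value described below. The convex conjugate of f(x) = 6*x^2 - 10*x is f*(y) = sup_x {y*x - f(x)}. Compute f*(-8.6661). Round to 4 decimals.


f*(y) = sup_x {y*x - a*x^2 - b*x} = sup_x {(y-b)*x - a*x^2}
FOC: (y - b) - 2a*x = 0 => x* = (y - b)/(2a)
x* = (-8.6661 + 10)/(2*6) = 0.1112
f*(-8.6661) = (y-b)^2/(4a) = (-8.6661 + 10)^2/(4*6)
= 1.7793/24 = 0.0741


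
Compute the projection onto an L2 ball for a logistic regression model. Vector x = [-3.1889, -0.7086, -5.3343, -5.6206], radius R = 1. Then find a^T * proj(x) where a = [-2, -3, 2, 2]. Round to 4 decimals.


Step 1: Compute ||x|| (intermediates to 6 decimals).
||x|| = sqrt((-3.1889)^2 + (-0.7086)^2 + (-5.3343)^2 + (-5.6206)^2) = 8.409346
Step 2: Project.
Since ||x|| > R, scale = R/||x|| = 1/8.409346 = 0.118915, proj(x) = scale * x
proj(x) = [-0.379208, -0.084263, -0.634328, -0.668374]
Step 3: Dot product.
a^T * proj(x) = -2*(-0.379208) - 3*(-0.084263) + 2*(-0.634328) + 2*(-0.668374) = -1.5942


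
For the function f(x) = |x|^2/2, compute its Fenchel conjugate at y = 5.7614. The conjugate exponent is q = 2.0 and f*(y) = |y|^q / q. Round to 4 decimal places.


The conjugate exponent q satisfies 1/p + 1/q = 1.
p = 2, so q = 2/(2 - 1) = 2.0
|y|^q = 5.7614^2.0 = 33.1937
f*(5.7614) = 33.1937 / 2.0 = 16.5969


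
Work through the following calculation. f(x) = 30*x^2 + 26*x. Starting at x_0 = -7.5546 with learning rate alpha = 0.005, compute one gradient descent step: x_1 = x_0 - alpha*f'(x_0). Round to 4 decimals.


We compute the gradient at x_0 and apply the update.
f'(x) = 60*x + 26
f'(-7.5546) = 60*-7.5546 + 26 = -427.276
x_1 = -7.5546 - 0.005*-427.276 = -5.4182


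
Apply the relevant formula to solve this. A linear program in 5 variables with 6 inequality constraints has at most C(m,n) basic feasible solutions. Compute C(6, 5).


Each vertex corresponds to some choice of n active constraints out of m, so the number of vertices is at most C(m, n) = m! / (n!(m-n)!).
m = 6, n = 5
Numerator: 6 * 5 * 4 * 3 * 2
Denominator: 5! = 120
C(6, 5) = 6


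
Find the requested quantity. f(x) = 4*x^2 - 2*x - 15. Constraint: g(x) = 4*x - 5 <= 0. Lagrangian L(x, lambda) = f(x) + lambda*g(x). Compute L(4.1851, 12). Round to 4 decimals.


Step 1: Evaluate f(x).
f(4.1851) = 4*4.1851^2 - 2*4.1851 - 15 = 46.69
Step 2: Evaluate g(x).
g(4.1851) = 4*4.1851 - 5 = 11.7404
Step 3: Compute Lagrangian.
L = 46.69 + 12*11.7404 = 187.5748


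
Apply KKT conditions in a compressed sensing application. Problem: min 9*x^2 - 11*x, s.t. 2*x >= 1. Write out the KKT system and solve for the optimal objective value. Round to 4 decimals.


Step 1: Try lambda = 0 (constraint inactive).
Stationarity: 2*9*x - 11 = 0
x* = 11/(2*9) = 11/18 = 0.6111 (rounded; the exact value 11/18 is used below)
Check constraint: 2*0.6111 = 1.2222 >= 1 -- satisfied.
Step 2: Compute optimal value.
f(x*) = 9*(11/18)^2 - 11*(11/18) = -3.3611


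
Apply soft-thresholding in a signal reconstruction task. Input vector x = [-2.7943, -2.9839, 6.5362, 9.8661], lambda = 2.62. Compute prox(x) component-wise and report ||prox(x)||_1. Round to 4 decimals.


Soft-thresholding with lambda = 2.62:
prox(-2.7943) = sign(-2.7943)*max(|-2.7943| - 2.62, 0) = -0.1743
prox(-2.9839) = sign(-2.9839)*max(|-2.9839| - 2.62, 0) = -0.3639
prox(6.5362) = sign(6.5362)*max(|6.5362| - 2.62, 0) = 3.9162
prox(9.8661) = sign(9.8661)*max(|9.8661| - 2.62, 0) = 7.2461
prox(x) = [-0.1743, -0.3639, 3.9162, 7.2461]
||prox(x)||_1 = 0.1743 + 0.3639 + 3.9162 + 7.2461 = 11.7005


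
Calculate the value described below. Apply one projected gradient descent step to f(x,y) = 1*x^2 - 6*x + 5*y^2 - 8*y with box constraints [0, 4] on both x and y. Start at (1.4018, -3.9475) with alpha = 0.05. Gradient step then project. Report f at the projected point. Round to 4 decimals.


Step 1: Compute gradient at (1.4018, -3.9475).
grad_x = 2*1*1.4018 - 6 = -3.1964
grad_y = 2*5*-3.9475 - 8 = -47.475
Step 2: Gradient step.
x_raw = 1.4018 - 0.05*-3.1964 = 1.5616
y_raw = -3.9475 - 0.05*-47.475 = -1.5738
Step 3: Project onto [0, 4].
x_proj = clip(1.5616) = 1.5616
y_proj = clip(-1.5738) = 0.0
Step 4: Evaluate f.
f(1.5616, 0.0) = -6.9311


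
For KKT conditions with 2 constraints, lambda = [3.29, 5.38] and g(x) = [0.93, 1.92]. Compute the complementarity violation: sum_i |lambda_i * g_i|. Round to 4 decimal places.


KKT complementary slackness check:
lambda_1 * g_1 = 3.29 * 0.93 = 3.0597
lambda_2 * g_2 = 5.38 * 1.92 = 10.3296
Total violation = 3.0597 + 10.3296 = 13.3893


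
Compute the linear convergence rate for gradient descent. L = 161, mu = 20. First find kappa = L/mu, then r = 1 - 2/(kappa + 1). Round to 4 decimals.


Step 1: Compute the condition number.
kappa = L/mu = 161/20 = 8.05
Step 2: Compute the convergence rate.
r = 1 - 2/(kappa + 1) = 1 - 2*mu/(L + mu) = (L - mu)/(L + mu) = 141/181 = 0.779


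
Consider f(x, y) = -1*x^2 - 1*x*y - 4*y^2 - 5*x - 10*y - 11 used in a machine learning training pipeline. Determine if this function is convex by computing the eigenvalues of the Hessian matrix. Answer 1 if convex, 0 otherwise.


The Hessian of f(x,y) = -1*x^2 - 1*x*y - 4*y^2 - 5*x - 10*y - 11 is:
H = [[-2, -1], [-1, -8]]
Trace = -2 - 8 = -10
Determinant = -2*-8 - (-1)^2 = 15
Discriminant = (-10)^2 - 4*15 = 40.0
Eigenvalues: lambda_1 = -8.1623, lambda_2 = -1.8377
The function is not convex.

0


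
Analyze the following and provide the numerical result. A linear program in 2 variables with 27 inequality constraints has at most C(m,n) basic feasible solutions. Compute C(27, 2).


Each vertex corresponds to some choice of n active constraints out of m, so the number of vertices is at most C(m, n) = m! / (n!(m-n)!).
m = 27, n = 2
Numerator: 27 * 26
Denominator: 2! = 2
C(27, 2) = 351


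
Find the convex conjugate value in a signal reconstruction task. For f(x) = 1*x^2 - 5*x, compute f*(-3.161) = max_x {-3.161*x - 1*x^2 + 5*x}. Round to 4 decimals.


f*(y) = sup_x {y*x - a*x^2 - b*x} = sup_x {(y-b)*x - a*x^2}
FOC: (y - b) - 2a*x = 0 => x* = (y - b)/(2a)
x* = (-3.161 + 5)/(2*1) = 0.9195
f*(-3.161) = (y-b)^2/(4a) = (-3.161 + 5)^2/(4*1)
= 3.3819/4 = 0.8455


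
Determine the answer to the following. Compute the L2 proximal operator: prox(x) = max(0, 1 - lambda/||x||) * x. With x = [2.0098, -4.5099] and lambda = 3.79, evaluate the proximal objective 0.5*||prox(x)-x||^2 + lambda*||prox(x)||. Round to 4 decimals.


Step 1: Compute ||x||.
||x|| = 4.9375
Step 2: Compute scaling factor.
scale = max(0, 1 - 3.79/4.9375) = 0.2324
Step 3: prox(x) = [0.4671, -1.0481]
||prox(x)|| = 1.1475
Step 4: Proximal objective.
0.5*||prox-x||^2 = 7.1821
lambda*||prox|| = 4.349
Total = 11.5309


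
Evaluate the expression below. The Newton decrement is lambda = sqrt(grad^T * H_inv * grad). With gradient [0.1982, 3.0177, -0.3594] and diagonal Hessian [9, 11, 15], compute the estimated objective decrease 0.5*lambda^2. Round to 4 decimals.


Step 1: H is diagonal, so H^(-1) * g = [0.022, 0.2743, -0.024].
Step 2: g^T H^(-1) g = sum_i g_i^2 / H_ii
  = (0.1982)^2/9 + (3.0177)^2/11 + (-0.3594)^2/15
  = 0.0044 + 0.8279 + 0.0086 = 0.8408
Step 3: Objective decrease = 0.5 * g^T H^(-1) g = 0.4204


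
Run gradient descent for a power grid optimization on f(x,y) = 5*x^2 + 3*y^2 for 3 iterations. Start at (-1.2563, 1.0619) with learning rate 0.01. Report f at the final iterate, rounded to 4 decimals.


Gradient descent on f(x,y) = 5*x^2 + 3*y^2.
Starting point: (-1.2563, 1.0619), alpha = 0.01
Step 1: grad_x = 2*5*-1.2563 = -12.563, grad_y = 2*3*1.0619 = 6.3714
  x_1 = -1.2563 - 0.01*-12.563 = -1.1307
  y_1 = 1.0619 - 0.01*6.3714 = 0.9982
Step 2: grad_x = 2*5*-1.1307 = -11.3067, grad_y = 2*3*0.9982 = 5.9891
  x_2 = -1.1307 - 0.01*-11.3067 = -1.0176
  y_2 = 0.9982 - 0.01*5.9891 = 0.9383
Step 3: grad_x = 2*5*-1.0176 = -10.176, grad_y = 2*3*0.9383 = 5.6298
  x_3 = -1.0176 - 0.01*-10.176 = -0.9158
  y_3 = 0.9383 - 0.01*5.6298 = 0.882
f(-0.9158, 0.882) = 5*(-0.9158)^2 + 3*0.882^2 = 6.5276


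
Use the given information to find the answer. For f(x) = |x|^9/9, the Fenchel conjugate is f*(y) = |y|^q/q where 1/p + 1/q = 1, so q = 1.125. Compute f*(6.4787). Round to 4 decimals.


The conjugate exponent q satisfies 1/p + 1/q = 1.
p = 9, so q = 9/(9 - 1) = 1.125
|y|^q = 6.4787^1.125 = 8.1832
f*(6.4787) = 8.1832 / 1.125 = 7.274


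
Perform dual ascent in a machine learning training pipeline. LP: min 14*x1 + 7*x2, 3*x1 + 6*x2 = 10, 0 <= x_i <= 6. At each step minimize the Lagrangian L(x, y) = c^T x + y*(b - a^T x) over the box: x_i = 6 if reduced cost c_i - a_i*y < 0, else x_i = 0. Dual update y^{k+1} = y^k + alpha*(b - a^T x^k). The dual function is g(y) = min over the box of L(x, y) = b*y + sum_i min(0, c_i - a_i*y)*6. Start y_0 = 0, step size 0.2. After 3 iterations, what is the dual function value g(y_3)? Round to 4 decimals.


Dual ascent for LP: min 14*x1 + 7*x2, 3*x1 + 6*x2 = 10, 0 <= x_i <= 6
Step 1: y^k = 0.0, reduced costs: (14.0, 7.0)
  x^k = (0.0, 0.0), subgradient = b - a^T x = 10.0
  y^{k+1} = 0.0 + 0.2*10.0 = 2.0
Step 2: y^k = 2.0, reduced costs: (8.0, -5.0)
  x^k = (0.0, 6.0), subgradient = b - a^T x = -26.0
  y^{k+1} = 2.0 + 0.2*-26.0 = -3.2
Step 3: y^k = -3.2, reduced costs: (23.6, 26.2)
  x^k = (0.0, 0.0), subgradient = b - a^T x = 10.0
  y^{k+1} = -3.2 + 0.2*10.0 = -1.2
Dual objective at y_3 = -1.2: reduced costs (17.6, 14.2), box minimizer x = (0.0, 0.0)
g(y_3) = b*y + (c1 - a1*y)*x1 + (c2 - a2*y)*x2 = 10*(-1.2) + 17.6*0.0 + 14.2*0.0 = -12.0 + 0.0 + 0.0 = -12.0


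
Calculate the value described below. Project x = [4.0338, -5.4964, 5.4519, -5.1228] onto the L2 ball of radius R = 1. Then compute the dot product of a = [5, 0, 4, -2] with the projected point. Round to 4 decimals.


Step 1: Compute ||x|| (intermediates to 6 decimals).
||x|| = sqrt(4.0338^2 + (-5.4964)^2 + 5.4519^2 + (-5.1228)^2) = 10.121672
Step 2: Project.
Since ||x|| > R, scale = R/||x|| = 1/10.121672 = 0.098798, proj(x) = scale * x
proj(x) = [0.398531, -0.543033, 0.538637, -0.506122]
Step 3: Dot product.
a^T * proj(x) = 5*0.398531 + 0*(-0.543033) + 4*0.538637 - 2*(-0.506122) = 5.1594


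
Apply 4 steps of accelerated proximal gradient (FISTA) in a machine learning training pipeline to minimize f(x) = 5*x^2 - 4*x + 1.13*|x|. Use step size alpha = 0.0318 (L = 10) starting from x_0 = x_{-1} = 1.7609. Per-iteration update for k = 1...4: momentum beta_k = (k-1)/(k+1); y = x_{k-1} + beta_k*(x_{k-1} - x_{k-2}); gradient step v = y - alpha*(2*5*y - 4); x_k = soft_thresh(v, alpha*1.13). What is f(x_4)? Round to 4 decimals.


FISTA on f(x) = 5*x^2 - 4*x + 1.13*|x|
L = 10, alpha = 0.0318
Iteration 1: beta = 0.0, y = 1.7609 + 0.0*(1.7609 - 1.7609) = 1.7609
  grad(y) = 13.609, v = y - alpha*grad = 1.3281
  prox(v) = soft_thresh(1.3281, 0.0359) = 1.2922
Iteration 2: beta = 0.3333, y = 1.2922 + 0.3333*(1.2922 - 1.7609) = 1.136
  grad(y) = 7.3597, v = y - alpha*grad = 0.9019
  prox(v) = soft_thresh(0.9019, 0.0359) = 0.866
Iteration 3: beta = 0.5, y = 0.866 + 0.5*(0.866 - 1.2922) = 0.6529
  grad(y) = 2.5289, v = y - alpha*grad = 0.5725
  prox(v) = soft_thresh(0.5725, 0.0359) = 0.5365
Iteration 4: beta = 0.6, y = 0.5365 + 0.6*(0.5365 - 0.866) = 0.3389
  grad(y) = -0.6113, v = y - alpha*grad = 0.3583
  prox(v) = soft_thresh(0.3583, 0.0359) = 0.3224
f(x_4) = 5*0.3224^2 - 4*0.3224 + 1.13*|0.3224| = -0.4056


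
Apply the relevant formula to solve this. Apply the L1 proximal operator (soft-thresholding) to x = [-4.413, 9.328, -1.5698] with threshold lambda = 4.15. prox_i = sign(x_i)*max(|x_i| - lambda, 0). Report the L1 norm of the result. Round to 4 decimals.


Soft-thresholding with lambda = 4.15:
prox(-4.413) = sign(-4.413)*max(|-4.413| - 4.15, 0) = -0.263
prox(9.328) = sign(9.328)*max(|9.328| - 4.15, 0) = 5.178
prox(-1.5698) = sign(-1.5698)*max(|-1.5698| - 4.15, 0) = 0.0
prox(x) = [-0.263, 5.178, 0.0]
||prox(x)||_1 = 0.263 + 5.178 + 0.0 = 5.441


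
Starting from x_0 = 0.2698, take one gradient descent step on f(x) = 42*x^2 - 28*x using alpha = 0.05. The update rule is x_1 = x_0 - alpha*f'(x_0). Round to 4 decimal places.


We compute the gradient at x_0 and apply the update.
f'(x) = 84*x - 28
f'(0.2698) = 84*0.2698 - 28 = -5.3368
x_1 = 0.2698 - 0.05*-5.3368 = 0.5366


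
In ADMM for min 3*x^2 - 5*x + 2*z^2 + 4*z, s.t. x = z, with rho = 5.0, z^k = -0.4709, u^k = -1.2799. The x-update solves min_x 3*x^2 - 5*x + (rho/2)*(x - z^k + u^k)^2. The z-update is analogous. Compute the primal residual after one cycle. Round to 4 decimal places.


ADMM iteration with rho = 5.0, z^k = -0.4709, u^k = -1.2799
Step 1: x-update.
Minimize 3*x^2 - 5*x + (5.0/2)*(x + 0.4709 - 1.2799)^2
FOC: (2*3 + 5.0)*x = 5 + 5.0*(-0.4709 + 1.2799)
x^{k+1} = 0.8223
Step 2: z-update.
Minimize 2*z^2 + 4*z + (5.0/2)*(0.8223 - z - 1.2799)^2
FOC: (2*2 + 5.0)*z = -4 + 5.0*(0.8223 - 1.2799)
z^{k+1} = -0.6987
Step 3: u-update.
u^{k+1} = -1.2799 + 0.8223 + 0.6987 = 0.2411
Step 4: Primal residual = |0.8223 + 0.6987| = 1.521


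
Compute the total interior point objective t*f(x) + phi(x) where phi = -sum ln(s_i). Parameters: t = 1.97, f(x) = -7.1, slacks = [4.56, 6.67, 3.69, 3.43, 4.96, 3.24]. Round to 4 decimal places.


Step 1: Compute log-barrier.
ln values: [1.5173, 1.8976, 1.3056, 1.2326, 1.6014, 1.1756]
phi = -(1.5173 + 1.8976 + 1.3056 + 1.2326 + 1.6014 + 1.1756) = -8.7301
Step 2: Compute augmented objective.
t*f(x) = 1.97*-7.1 = -13.987
Total = -13.987 - 8.7301 = -22.7171


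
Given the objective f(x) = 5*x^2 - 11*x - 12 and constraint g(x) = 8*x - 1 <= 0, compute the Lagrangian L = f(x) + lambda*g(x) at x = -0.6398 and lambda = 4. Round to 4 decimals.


Step 1: Evaluate f(x).
f(-0.6398) = 5*(-0.6398)^2 - 11*(-0.6398) - 12 = -2.9155
Step 2: Evaluate g(x).
g(-0.6398) = 8*-0.6398 - 1 = -6.1184
Step 3: Compute Lagrangian.
L = -2.9155 + 4*-6.1184 = -27.3891


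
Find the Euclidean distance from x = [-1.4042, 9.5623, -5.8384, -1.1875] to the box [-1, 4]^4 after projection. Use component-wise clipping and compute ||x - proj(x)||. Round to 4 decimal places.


Project each component onto [-1, 4].
clip(-1.4042) = -1.0, clip(9.5623) = 4.0, clip(-5.8384) = -1.0, clip(-1.1875) = -1.0
Projection = [-1.0, 4.0, -1.0, -1.0]
Squared diffs: [0.1634, 30.9392, 23.4101, 0.0352]
Distance = sqrt(54.5479) = 7.3857


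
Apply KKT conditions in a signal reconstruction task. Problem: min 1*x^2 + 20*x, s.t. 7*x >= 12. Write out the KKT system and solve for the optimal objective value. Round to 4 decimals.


Step 1: Try lambda = 0 (constraint inactive).
x_unc = -20/(2*1) = -10.0
Check: 7*-10.0 = -70.0 < 12 -- violated!
Step 2: Constraint must be active: 7*x = 12
x* = 12/7 = 1.7143 (rounded; the exact value 12/7 is used below)
lambda = (2*1*(12/7) + 20)/7 = 3.3469
Step 3: Compute optimal value.
f(x*) = 1*(12/7)^2 + 20*(12/7) = 37.2245


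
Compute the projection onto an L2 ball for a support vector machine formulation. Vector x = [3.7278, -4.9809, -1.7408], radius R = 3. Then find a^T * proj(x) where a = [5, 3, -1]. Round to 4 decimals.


Step 1: Compute ||x|| (intermediates to 6 decimals).
||x|| = sqrt(3.7278^2 + (-4.9809)^2 + (-1.7408)^2) = 6.460359
Step 2: Project.
Since ||x|| > R, scale = R/||x|| = 3/6.460359 = 0.46437, proj(x) = scale * x
proj(x) = [1.731078, -2.312981, -0.808375]
Step 3: Dot product.
a^T * proj(x) = 5*1.731078 + 3*(-2.312981) - 1*(-0.808375) = 2.5248


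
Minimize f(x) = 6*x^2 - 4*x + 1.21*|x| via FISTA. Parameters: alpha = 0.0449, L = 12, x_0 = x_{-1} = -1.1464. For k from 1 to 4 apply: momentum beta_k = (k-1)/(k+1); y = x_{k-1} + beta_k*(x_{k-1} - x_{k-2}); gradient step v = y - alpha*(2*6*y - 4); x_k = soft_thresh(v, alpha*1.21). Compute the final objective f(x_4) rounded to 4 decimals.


FISTA on f(x) = 6*x^2 - 4*x + 1.21*|x|
L = 12, alpha = 0.0449
Iteration 1: beta = 0.0, y = -1.1464 + 0.0*(-1.1464 + 1.1464) = -1.1464
  grad(y) = -17.7568, v = y - alpha*grad = -0.3491
  prox(v) = soft_thresh(-0.3491, 0.0543) = -0.2948
Iteration 2: beta = 0.3333, y = -0.2948 + 0.3333*(-0.2948 + 1.1464) = -0.0109
  grad(y) = -4.1311, v = y - alpha*grad = 0.1746
  prox(v) = soft_thresh(0.1746, 0.0543) = 0.1202
Iteration 3: beta = 0.5, y = 0.1202 + 0.5*(0.1202 + 0.2948) = 0.3277
  grad(y) = -0.067, v = y - alpha*grad = 0.3308
  prox(v) = soft_thresh(0.3308, 0.0543) = 0.2764
Iteration 4: beta = 0.6, y = 0.2764 + 0.6*(0.2764 - 0.1202) = 0.3701
  grad(y) = 0.4417, v = y - alpha*grad = 0.3503
  prox(v) = soft_thresh(0.3503, 0.0543) = 0.296
f(x_4) = 6*0.296^2 - 4*0.296 + 1.21*|0.296| = -0.3002


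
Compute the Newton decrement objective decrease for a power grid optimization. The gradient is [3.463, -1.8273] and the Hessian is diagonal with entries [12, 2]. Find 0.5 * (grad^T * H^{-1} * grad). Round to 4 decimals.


Step 1: H is diagonal, so H^(-1) * g = [0.2886, -0.9137].
Step 2: g^T H^(-1) g = sum_i g_i^2 / H_ii
  = (3.463)^2/12 + (-1.8273)^2/2
  = 0.9994 + 1.6695 = 2.6689
Step 3: Objective decrease = 0.5 * g^T H^(-1) g = 1.3344


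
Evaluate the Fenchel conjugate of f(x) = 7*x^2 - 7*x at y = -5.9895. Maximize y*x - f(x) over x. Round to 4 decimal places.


f*(y) = sup_x {y*x - a*x^2 - b*x} = sup_x {(y-b)*x - a*x^2}
FOC: (y - b) - 2a*x = 0 => x* = (y - b)/(2a)
x* = (-5.9895 + 7)/(2*7) = 0.0722
f*(-5.9895) = (y-b)^2/(4a) = (-5.9895 + 7)^2/(4*7)
= 1.0211/28 = 0.0365


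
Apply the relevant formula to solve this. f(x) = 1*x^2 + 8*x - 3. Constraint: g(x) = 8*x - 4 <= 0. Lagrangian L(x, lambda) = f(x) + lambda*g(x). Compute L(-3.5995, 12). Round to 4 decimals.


Step 1: Evaluate f(x).
f(-3.5995) = 1*(-3.5995)^2 + 8*(-3.5995) - 3 = -18.8396
Step 2: Evaluate g(x).
g(-3.5995) = 8*-3.5995 - 4 = -32.796
Step 3: Compute Lagrangian.
L = -18.8396 + 12*-32.796 = -412.3916


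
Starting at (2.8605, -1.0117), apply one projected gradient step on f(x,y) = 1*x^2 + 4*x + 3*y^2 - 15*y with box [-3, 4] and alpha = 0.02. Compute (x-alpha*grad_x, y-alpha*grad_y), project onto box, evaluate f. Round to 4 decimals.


Step 1: Compute gradient at (2.8605, -1.0117).
grad_x = 2*1*2.8605 + 4 = 9.721
grad_y = 2*3*-1.0117 - 15 = -21.0702
Step 2: Gradient step.
x_raw = 2.8605 - 0.02*9.721 = 2.6661
y_raw = -1.0117 - 0.02*-21.0702 = -0.5903
Step 3: Project onto [-3, 4].
x_proj = clip(2.6661) = 2.6661
y_proj = clip(-0.5903) = -0.5903
Step 4: Evaluate f.
f(2.6661, -0.5903) = 27.6721


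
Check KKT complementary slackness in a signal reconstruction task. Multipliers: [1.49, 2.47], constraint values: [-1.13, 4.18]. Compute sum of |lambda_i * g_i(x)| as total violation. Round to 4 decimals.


KKT complementary slackness check:
lambda_1 * g_1 = 1.49 * -1.13 = -1.6837
lambda_2 * g_2 = 2.47 * 4.18 = 10.3246
Total violation = 1.6837 + 10.3246 = 12.0083


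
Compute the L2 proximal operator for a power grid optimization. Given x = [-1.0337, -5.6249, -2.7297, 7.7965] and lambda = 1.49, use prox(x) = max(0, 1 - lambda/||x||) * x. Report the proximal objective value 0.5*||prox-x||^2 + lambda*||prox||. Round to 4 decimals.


Step 1: Compute ||x||.
||x|| = 10.0471
Step 2: Compute scaling factor.
scale = max(0, 1 - 1.49/10.0471) = 0.8517
Step 3: prox(x) = [-0.8804, -4.7907, -2.3249, 6.6403]
||prox(x)|| = 8.5571
Step 4: Proximal objective.
0.5*||prox-x||^2 = 1.1101
lambda*||prox|| = 12.7501
Total = 13.8602
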